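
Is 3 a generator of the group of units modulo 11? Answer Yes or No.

φ(11) = 11 − 1 = 10 = 2 · 5.
An element g generates (Z/11Z)^× iff g^(10/q) ≢ 1 (mod 11) for each prime q ∈ {2, 5}.
3^5 ≡ 1 (mod 11)  [q = 2: ≡ 1 ✗]
3^2 ≡ 9 (mod 11)  [q = 5: ≢ 1 ✓]
Since 3^5 ≡ 1, the order of 3 divides 5 < 10, so 3 is not a primitive root.

No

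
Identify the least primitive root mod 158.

φ(158) = φ(2)·φ(79) = 1·78 = 78 = 2 · 3 · 13.
Test candidates g = 2, 3, … against the prime factors q ∈ {2, 3, 13} of φ(158): g is a generator iff g^(78/q) ≢ 1 for every such q.
g = 2: gcd(2, 158) = 2 > 1, not a unit — skip.
g = 3: 3^39 ≡ 157; 3^26 ≡ 23; 3^6 ≡ 97 — none is 1, so 3 is a primitive root.
So 3 is the smallest generator of (Z/158Z)^×.

3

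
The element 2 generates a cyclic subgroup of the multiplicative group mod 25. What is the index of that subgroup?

By Lagrange's theorem, ord_25(2) divides φ(25) = φ(5^2) = 5·(5−1) = 20 = 2^2 · 5.
Divisors of 20: 1, 2, 4, 5, 10, 20.
Check 2^d mod 25 for each divisor in increasing order:
2^1 ≡ 2
2^2 ≡ 4
2^4 ≡ 16
2^5 ≡ 7
2^10 ≡ 24
2^20 ≡ 1
Thus |⟨2⟩| = ord(2) = 20.
Index = |(Z/25Z)^×| / |⟨2⟩| = 20 / 20 = 1.

1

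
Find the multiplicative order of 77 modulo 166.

The order of 77 must divide φ(166) = φ(2)·φ(83) = 1·82 = 82 = 2 · 41.
Divisors of 82: 1, 2, 41, 82.
Compute 77^d (mod 166) for the divisors d until we hit 1:
77^1 ≡ 77 (mod 166)
77^2 ≡ 119 (mod 166)
77^41 ≡ 1 (mod 166) ✓
Therefore the multiplicative order of 77 modulo 166 is 41.

41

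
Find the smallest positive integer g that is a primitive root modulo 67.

2

φ(67) = 67 − 1 = 66 = 2 · 3 · 11.
Test candidates g = 2, 3, … against the prime factors q ∈ {2, 3, 11} of φ(67): g is a generator iff g^(66/q) ≢ 1 for every such q.
g = 2: 2^33 ≡ 66; 2^22 ≡ 37; 2^6 ≡ 64 — none is 1, so 2 is a primitive root.
The smallest primitive root modulo 67 is 2.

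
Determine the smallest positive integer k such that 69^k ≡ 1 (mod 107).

53

Since 69 ∈ (Z/107Z)^×, its order divides φ(107) = 107 − 1 = 106 = 2 · 53.
Divisors of 106: 1, 2, 53, 106.
Test each divisor d:
69^1 ≡ 69 (mod 107)
69^2 ≡ 53 (mod 107)
69^53 ≡ 1 (mod 107) ✓
The smallest such exponent is 53, so the order of 69 is 53.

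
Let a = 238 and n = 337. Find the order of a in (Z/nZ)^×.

By Lagrange's theorem, ord_337(238) divides φ(337) = 337 − 1 = 336 = 2^4 · 3 · 7.
Divisors of 336: 1, 2, 3, 4, 6, 7, 8, 12, 14, 16, 21, 24, 28, 42, 48, 56, 84, 112, 168, 336.
Evaluate successive powers at the divisors of 336:
238^1 ≡ 238 (mod 337)
238^2 ≡ 28 (mod 337)
238^3 ≡ 261 (mod 337)
238^4 ≡ 110 (mod 337)
238^6 ≡ 47 (mod 337)
238^7 ≡ 65 (mod 337)
238^8 ≡ 305 (mod 337)
238^12 ≡ 187 (mod 337)
238^14 ≡ 181 (mod 337)
238^16 ≡ 13 (mod 337)
238^21 ≡ 307 (mod 337)
238^24 ≡ 258 (mod 337)
238^28 ≡ 72 (mod 337)
238^42 ≡ 226 (mod 337)
238^48 ≡ 175 (mod 337)
238^56 ≡ 129 (mod 337)
238^84 ≡ 189 (mod 337)
238^112 ≡ 128 (mod 337)
238^168 ≡ 336 (mod 337)
238^336 ≡ 1 (mod 337) ✓
Hence ord(238) = 336.

336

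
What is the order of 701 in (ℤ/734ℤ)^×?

366

ord(701) | φ(734) = φ(2)·φ(367) = 1·366 = 366 = 2 · 3 · 61.
Divisors of 366: 1, 2, 3, 6, 61, 122, 183, 366.
Check 701^d mod 734 for each divisor in increasing order:
701^1 ≡ 701 (mod 734)
701^2 ≡ 355 (mod 734)
701^3 ≡ 29 (mod 734)
701^6 ≡ 107 (mod 734)
701^61 ≡ 651 (mod 734)
701^122 ≡ 283 (mod 734)
701^183 ≡ 733 (mod 734)
701^366 ≡ 1 (mod 734) ✓
Therefore the multiplicative order of 701 modulo 734 is 366.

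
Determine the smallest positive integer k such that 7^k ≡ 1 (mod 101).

100

Since 7 ∈ (Z/101Z)^×, its order divides φ(101) = 101 − 1 = 100 = 2^2 · 5^2.
Divisors of 100: 1, 2, 4, 5, 10, 20, 25, 50, 100.
Check 7^d mod 101 for each divisor in increasing order:
7^1 ≡ 7 (mod 101)
7^2 ≡ 49 (mod 101)
7^4 ≡ 78 (mod 101)
7^5 ≡ 41 (mod 101)
7^10 ≡ 65 (mod 101)
7^20 ≡ 84 (mod 101)
7^25 ≡ 10 (mod 101)
7^50 ≡ 100 (mod 101)
7^100 ≡ 1 (mod 101) ✓
Therefore the multiplicative order of 7 modulo 101 is 100.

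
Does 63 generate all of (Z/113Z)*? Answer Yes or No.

No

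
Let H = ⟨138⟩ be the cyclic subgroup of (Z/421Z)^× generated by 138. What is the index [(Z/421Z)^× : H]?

4

The order of 138 must divide φ(421) = 421 − 1 = 420 = 2^2 · 3 · 5 · 7.
Divisors of 420: 1, 2, 3, 4, 5, 6, 7, 10, 12, 14, 15, 20, 21, 28, 30, 35, 42, 60, 70, 84, 105, 140, 210, 420.
Check 138^d mod 421 for each divisor in increasing order:
138^1 ≡ 138 (mod 421)
138^2 ≡ 99 (mod 421)
138^3 ≡ 190 (mod 421)
138^4 ≡ 118 (mod 421)
138^5 ≡ 286 (mod 421)
138^6 ≡ 315 (mod 421)
138^7 ≡ 107 (mod 421)
138^10 ≡ 122 (mod 421)
138^12 ≡ 290 (mod 421)
138^14 ≡ 82 (mod 421)
138^15 ≡ 370 (mod 421)
138^20 ≡ 149 (mod 421)
138^21 ≡ 354 (mod 421)
138^28 ≡ 409 (mod 421)
138^30 ≡ 75 (mod 421)
138^35 ≡ 400 (mod 421)
138^42 ≡ 279 (mod 421)
138^60 ≡ 152 (mod 421)
138^70 ≡ 20 (mod 421)
138^84 ≡ 377 (mod 421)
138^105 ≡ 1 (mod 421) ✓
Thus |⟨138⟩| = ord(138) = 105.
Index = |(Z/421Z)^×| / |⟨138⟩| = 420 / 105 = 4.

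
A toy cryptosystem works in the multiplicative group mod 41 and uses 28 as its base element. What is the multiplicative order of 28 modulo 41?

40

ord(28) | φ(41) = 41 − 1 = 40 = 2^3 · 5.
Divisors of 40: 1, 2, 4, 5, 8, 10, 20, 40.
Compute 28^d (mod 41) for the divisors d until we hit 1:
28^1 ≡ 28 (mod 41)
28^2 ≡ 5 (mod 41)
28^4 ≡ 25 (mod 41)
28^5 ≡ 3 (mod 41)
28^8 ≡ 10 (mod 41)
28^10 ≡ 9 (mod 41)
28^20 ≡ 40 (mod 41)
28^40 ≡ 1 (mod 41) ✓
Hence ord(28) = 40.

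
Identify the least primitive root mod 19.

2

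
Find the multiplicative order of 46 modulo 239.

The order of 46 must divide φ(239) = 239 − 1 = 238 = 2 · 7 · 17.
Divisors of 238: 1, 2, 7, 14, 17, 34, 119, 238.
Test each divisor d:
46^1 ≡ 46 (mod 239)
46^2 ≡ 204 (mod 239)
46^7 ≡ 217 (mod 239)
46^14 ≡ 6 (mod 239)
46^17 ≡ 139 (mod 239)
46^34 ≡ 201 (mod 239)
46^119 ≡ 238 (mod 239)
46^238 ≡ 1 (mod 239) ✓
Hence ord(46) = 238.

238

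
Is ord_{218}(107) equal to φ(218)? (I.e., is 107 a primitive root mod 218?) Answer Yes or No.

No

φ(218) = φ(2)·φ(109) = 1·108 = 108 = 2^2 · 3^3.
An element g generates (Z/218Z)^× iff g^(108/q) ≢ 1 (mod 218) for each prime q ∈ {2, 3}.
107^54 ≡ 217 (mod 218)  [q = 2: ≢ 1 ✓]
107^36 ≡ 1 (mod 218)  [q = 3: ≡ 1 ✗]
Since 107^36 ≡ 1, the order of 107 divides 36 < 108, so 107 is not a primitive root.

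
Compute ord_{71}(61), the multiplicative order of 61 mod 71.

Since 61 ∈ (Z/71Z)^×, its order divides φ(71) = 71 − 1 = 70 = 2 · 5 · 7.
Divisors of 70: 1, 2, 5, 7, 10, 14, 35, 70.
Check 61^d mod 71 for each divisor in increasing order:
61^1 ≡ 61
61^2 ≡ 29
61^5 ≡ 39
61^7 ≡ 66
61^10 ≡ 30
61^14 ≡ 25
61^35 ≡ 70
61^70 ≡ 1
So ord_71(61) = 70.

70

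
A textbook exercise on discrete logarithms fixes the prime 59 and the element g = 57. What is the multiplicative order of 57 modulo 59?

29

The order of 57 must divide φ(59) = 59 − 1 = 58 = 2 · 29.
Divisors of 58: 1, 2, 29, 58.
Check 57^d mod 59 for each divisor in increasing order:
57^1 ≡ 57
57^2 ≡ 4
57^29 ≡ 1
Therefore the multiplicative order of 57 modulo 59 is 29.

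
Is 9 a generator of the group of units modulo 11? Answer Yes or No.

No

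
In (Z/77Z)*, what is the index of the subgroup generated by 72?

2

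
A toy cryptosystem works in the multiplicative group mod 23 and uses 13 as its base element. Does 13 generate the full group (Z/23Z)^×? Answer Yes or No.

No

φ(23) = 23 − 1 = 22 = 2 · 11.
13 is a primitive root mod 23 iff 13^(φ(23)/q) ≢ 1 for every prime q | φ(23), i.e. q ∈ {2, 11}.
13^11 ≡ 1 (mod 23)  [q = 2: ≡ 1 ✗]
13^2 ≡ 8 (mod 23)  [q = 11: ≢ 1 ✓]
The check at q = 2 fails, so 13 generates a proper subgroup.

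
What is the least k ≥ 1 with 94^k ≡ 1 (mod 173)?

172

Since 94 ∈ (Z/173Z)^×, its order divides φ(173) = 173 − 1 = 172 = 2^2 · 43.
Divisors of 172: 1, 2, 4, 43, 86, 172.
Check 94^d mod 173 for each divisor in increasing order:
94^1 ≡ 94 (mod 173)
94^2 ≡ 13 (mod 173)
94^4 ≡ 169 (mod 173)
94^43 ≡ 80 (mod 173)
94^86 ≡ 172 (mod 173)
94^172 ≡ 1 (mod 173) ✓
Therefore the multiplicative order of 94 modulo 173 is 172.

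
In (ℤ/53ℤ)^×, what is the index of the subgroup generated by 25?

2

By Lagrange's theorem, ord_53(25) divides φ(53) = 53 − 1 = 52 = 2^2 · 13.
Divisors of 52: 1, 2, 4, 13, 26, 52.
Test each divisor d:
25^1 ≡ 25
25^2 ≡ 42
25^4 ≡ 15
25^13 ≡ 52
25^26 ≡ 1
The order of 25 is 26, so the subgroup it generates has 26 elements.
The index is φ(53) / ord(25) = 52 / 26 = 2.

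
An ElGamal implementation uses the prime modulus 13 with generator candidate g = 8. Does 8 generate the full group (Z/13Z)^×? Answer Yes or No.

φ(13) = 13 − 1 = 12 = 2^2 · 3.
An element g generates (Z/13Z)^× iff g^(12/q) ≢ 1 (mod 13) for each prime q ∈ {2, 3}.
8^6 ≡ 12 (mod 13)  [q = 2: ≢ 1 ✓]
8^4 ≡ 1 (mod 13)  [q = 3: ≡ 1 ✗]
Since 8^4 ≡ 1, the order of 8 divides 4 < 12, so 8 is not a primitive root.

No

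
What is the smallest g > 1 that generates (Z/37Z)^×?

2

φ(37) = 37 − 1 = 36 = 2^2 · 3^2.
g is a primitive root iff g^(36/q) ≢ 1 (mod 37) for each prime q ∈ {2, 3}.
g = 2: 2^18 ≡ 36; 2^12 ≡ 26 — none is 1, so 2 is a primitive root.
The smallest primitive root modulo 37 is 2.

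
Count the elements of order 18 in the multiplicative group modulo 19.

6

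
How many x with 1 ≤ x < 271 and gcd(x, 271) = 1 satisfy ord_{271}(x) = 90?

24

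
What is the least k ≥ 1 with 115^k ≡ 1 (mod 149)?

148

Since 115 ∈ (Z/149Z)^×, its order divides φ(149) = 149 − 1 = 148 = 2^2 · 37.
Divisors of 148: 1, 2, 4, 37, 74, 148.
Evaluate successive powers at the divisors of 148:
115^1 ≡ 115
115^2 ≡ 113
115^4 ≡ 104
115^37 ≡ 44
115^74 ≡ 148
115^148 ≡ 1
So ord_149(115) = 148.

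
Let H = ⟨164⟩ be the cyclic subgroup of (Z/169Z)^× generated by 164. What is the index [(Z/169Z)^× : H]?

The order of 164 must divide φ(169) = φ(13^2) = 13·(13−1) = 156 = 2^2 · 3 · 13.
Divisors of 156: 1, 2, 3, 4, 6, 12, 13, 26, 39, 52, 78, 156.
Evaluate successive powers at the divisors of 156:
164^1 ≡ 164 (mod 169)
164^2 ≡ 25 (mod 169)
164^3 ≡ 44 (mod 169)
164^4 ≡ 118 (mod 169)
164^6 ≡ 77 (mod 169)
164^12 ≡ 14 (mod 169)
164^13 ≡ 99 (mod 169)
164^26 ≡ 168 (mod 169)
164^39 ≡ 70 (mod 169)
164^52 ≡ 1 (mod 169) ✓
The order of 164 is 52, so the subgroup it generates has 52 elements.
The index is φ(169) / ord(164) = 156 / 52 = 3.

3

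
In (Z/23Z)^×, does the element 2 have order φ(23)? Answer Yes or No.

No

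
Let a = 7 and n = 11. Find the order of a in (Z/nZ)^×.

10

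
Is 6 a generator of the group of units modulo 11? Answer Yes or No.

φ(11) = 11 − 1 = 10 = 2 · 5.
It suffices to check that the order of 6 is not a proper divisor of 10: compute 6^(10/q) for q ∈ {2, 5}.
6^5 ≡ 10 (mod 11)  [q = 2: ≢ 1 ✓]
6^2 ≡ 3 (mod 11)  [q = 5: ≢ 1 ✓]
Every test exponent gives a nontrivial residue, hence 6 generates the full group.

Yes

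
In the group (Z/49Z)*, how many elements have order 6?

φ(49) = φ(7^2) = 7·(7−1) = 42 = 2 · 3 · 7.
(Z/49Z)^× is cyclic (|G| = 42); a cyclic group of order m has exactly φ(d) elements of each order d | m, and none otherwise.
6 = 2 · 3 divides 42, and φ(6) = 2.

2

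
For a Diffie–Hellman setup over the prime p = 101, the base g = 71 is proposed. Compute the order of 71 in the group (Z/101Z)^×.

Since 71 ∈ (Z/101Z)^×, its order divides φ(101) = 101 − 1 = 100 = 2^2 · 5^2.
Divisors of 100: 1, 2, 4, 5, 10, 20, 25, 50, 100.
Evaluate successive powers at the divisors of 100:
71^1 ≡ 71 (mod 101)
71^2 ≡ 92 (mod 101)
71^4 ≡ 81 (mod 101)
71^5 ≡ 95 (mod 101)
71^10 ≡ 36 (mod 101)
71^20 ≡ 84 (mod 101)
71^25 ≡ 1 (mod 101) ✓
The smallest such exponent is 25, so the order of 71 is 25.

25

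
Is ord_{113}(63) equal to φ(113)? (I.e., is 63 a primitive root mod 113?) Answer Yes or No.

No

φ(113) = 113 − 1 = 112 = 2^4 · 7.
An element g generates (Z/113Z)^× iff g^(112/q) ≢ 1 (mod 113) for each prime q ∈ {2, 7}.
63^56 ≡ 1 (mod 113)  [q = 2: ≡ 1 ✗]
63^16 ≡ 16 (mod 113)  [q = 7: ≢ 1 ✓]
63^56 ≡ 1 shows ord(63) | 56, strictly less than φ(113); not a primitive root.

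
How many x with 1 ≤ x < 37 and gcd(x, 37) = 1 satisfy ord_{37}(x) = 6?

2

φ(37) = 37 − 1 = 36 = 2^2 · 3^2.
In a cyclic group of order 36, there are φ(d) elements of order d for each divisor d of 36, and zero for non-divisors.
6 = 2 · 3 divides 36, and φ(6) = 2.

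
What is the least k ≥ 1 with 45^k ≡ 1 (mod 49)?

42

The order of 45 must divide φ(49) = φ(7^2) = 7·(7−1) = 42 = 2 · 3 · 7.
Divisors of 42: 1, 2, 3, 6, 7, 14, 21, 42.
Check 45^d mod 49 for each divisor in increasing order:
45^1 ≡ 45 (mod 49)
45^2 ≡ 16 (mod 49)
45^3 ≡ 34 (mod 49)
45^6 ≡ 29 (mod 49)
45^7 ≡ 31 (mod 49)
45^14 ≡ 30 (mod 49)
45^21 ≡ 48 (mod 49)
45^42 ≡ 1 (mod 49) ✓
The smallest such exponent is 42, so the order of 45 is 42.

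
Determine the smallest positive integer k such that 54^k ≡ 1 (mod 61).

60

ord(54) | φ(61) = 61 − 1 = 60 = 2^2 · 3 · 5.
Divisors of 60: 1, 2, 3, 4, 5, 6, 10, 12, 15, 20, 30, 60.
Test each divisor d:
54^1 ≡ 54
54^2 ≡ 49
54^3 ≡ 23
54^4 ≡ 22
54^5 ≡ 29
54^6 ≡ 41
54^10 ≡ 48
54^12 ≡ 34
54^15 ≡ 50
54^20 ≡ 47
54^30 ≡ 60
54^60 ≡ 1
The smallest such exponent is 60, so the order of 54 is 60.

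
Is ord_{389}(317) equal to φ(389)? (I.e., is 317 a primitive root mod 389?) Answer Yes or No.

φ(389) = 389 − 1 = 388 = 2^2 · 97.
Test 317^(388/q) mod 389 for each prime factor q of 388:
317^194 ≡ 388 (mod 389)  [q = 2: ≢ 1 ✓]
317^4 ≡ 180 (mod 389)  [q = 97: ≢ 1 ✓]
Every test exponent gives a nontrivial residue, hence 317 generates the full group.

Yes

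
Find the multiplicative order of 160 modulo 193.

64

Since 160 ∈ (Z/193Z)^×, its order divides φ(193) = 193 − 1 = 192 = 2^6 · 3.
Divisors of 192: 1, 2, 3, 4, 6, 8, 12, 16, 24, 32, 48, 64, 96, 192.
Check 160^d mod 193 for each divisor in increasing order:
160^1 ≡ 160
160^2 ≡ 124
160^3 ≡ 154
160^4 ≡ 129
160^6 ≡ 170
160^8 ≡ 43
160^12 ≡ 143
160^16 ≡ 112
160^24 ≡ 184
160^32 ≡ 192
160^48 ≡ 81
160^64 ≡ 1
So ord_193(160) = 64.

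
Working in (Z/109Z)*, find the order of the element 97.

27

ord(97) | φ(109) = 109 − 1 = 108 = 2^2 · 3^3.
Divisors of 108: 1, 2, 3, 4, 6, 9, 12, 18, 27, 36, 54, 108.
Check 97^d mod 109 for each divisor in increasing order:
97^1 ≡ 97 (mod 109)
97^2 ≡ 35 (mod 109)
97^3 ≡ 16 (mod 109)
97^4 ≡ 26 (mod 109)
97^6 ≡ 38 (mod 109)
97^9 ≡ 63 (mod 109)
97^12 ≡ 27 (mod 109)
97^18 ≡ 45 (mod 109)
97^27 ≡ 1 (mod 109) ✓
So ord_109(97) = 27.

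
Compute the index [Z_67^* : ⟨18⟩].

1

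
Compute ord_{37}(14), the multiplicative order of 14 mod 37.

By Lagrange's theorem, ord_37(14) divides φ(37) = 37 − 1 = 36 = 2^2 · 3^2.
Divisors of 36: 1, 2, 3, 4, 6, 9, 12, 18, 36.
Check 14^d mod 37 for each divisor in increasing order:
14^1 ≡ 14
14^2 ≡ 11
14^3 ≡ 6
14^4 ≡ 10
14^6 ≡ 36
14^9 ≡ 31
14^12 ≡ 1
Hence ord(14) = 12.

12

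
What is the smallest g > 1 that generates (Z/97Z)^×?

5

φ(97) = 97 − 1 = 96 = 2^5 · 3.
g is a primitive root iff g^(96/q) ≢ 1 (mod 97) for each prime q ∈ {2, 3}.
g = 2: 2^48 ≡ 1 — hits 1, so not a primitive root.
g = 3: 3^48 ≡ 1 — hits 1, so not a primitive root.
g = 4: 4^48 ≡ 1 — hits 1, so not a primitive root.
g = 5: 5^48 ≡ 96; 5^32 ≡ 35 — none is 1, so 5 is a primitive root.
The smallest primitive root modulo 97 is 5.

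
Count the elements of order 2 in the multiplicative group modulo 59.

1

φ(59) = 59 − 1 = 58 = 2 · 29.
(Z/59Z)^× is cyclic (|G| = 58); a cyclic group of order m has exactly φ(d) elements of each order d | m, and none otherwise.
2 | 58, and φ(2) = 2 − 1 = 1.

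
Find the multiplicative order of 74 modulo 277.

By Lagrange's theorem, ord_277(74) divides φ(277) = 277 − 1 = 276 = 2^2 · 3 · 23.
Divisors of 276: 1, 2, 3, 4, 6, 12, 23, 46, 69, 92, 138, 276.
Evaluate successive powers at the divisors of 276:
74^1 ≡ 74
74^2 ≡ 213
74^3 ≡ 250
74^4 ≡ 218
74^6 ≡ 175
74^12 ≡ 155
74^23 ≡ 276
74^46 ≡ 1
So ord_277(74) = 46.

46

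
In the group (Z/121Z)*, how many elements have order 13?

φ(121) = φ(11^2) = 11·(11−1) = 110 = 2 · 5 · 11.
Since (Z/121Z)^× is cyclic of order 110, the number of elements of order d is φ(d) when d | 110 and 0 otherwise.
13 does not divide 110, so no element of (Z/121Z)^× has order 13.

0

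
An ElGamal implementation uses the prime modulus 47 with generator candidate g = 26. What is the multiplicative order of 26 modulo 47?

Since 26 ∈ (Z/47Z)^×, its order divides φ(47) = 47 − 1 = 46 = 2 · 23.
Divisors of 46: 1, 2, 23, 46.
Compute 26^d (mod 47) for the divisors d until we hit 1:
26^1 ≡ 26 (mod 47)
26^2 ≡ 18 (mod 47)
26^23 ≡ 46 (mod 47)
26^46 ≡ 1 (mod 47) ✓
Therefore the multiplicative order of 26 modulo 47 is 46.

46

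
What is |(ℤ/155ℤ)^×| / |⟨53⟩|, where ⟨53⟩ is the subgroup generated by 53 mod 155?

By Lagrange's theorem, ord_155(53) divides φ(155) = φ(5·31) = (5−1)·(31−1) = 4·30 = 120 = 2^3 · 3 · 5.
Divisors of 120: 1, 2, 3, 4, 5, 6, 8, 10, 12, 15, 20, 24, 30, 40, 60, 120.
Check 53^d mod 155 for each divisor in increasing order:
53^1 ≡ 53 (mod 155)
53^2 ≡ 19 (mod 155)
53^3 ≡ 77 (mod 155)
53^4 ≡ 51 (mod 155)
53^5 ≡ 68 (mod 155)
53^6 ≡ 39 (mod 155)
53^8 ≡ 121 (mod 155)
53^10 ≡ 129 (mod 155)
53^12 ≡ 126 (mod 155)
53^15 ≡ 92 (mod 155)
53^20 ≡ 56 (mod 155)
53^24 ≡ 66 (mod 155)
53^30 ≡ 94 (mod 155)
53^40 ≡ 36 (mod 155)
53^60 ≡ 1 (mod 155) ✓
So ord_155(53) = 60, hence |⟨53⟩| = 60.
[(Z/155Z)^× : ⟨53⟩] = 120/60 = 2.

2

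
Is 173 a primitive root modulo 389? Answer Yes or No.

φ(389) = 389 − 1 = 388 = 2^2 · 97.
An element g generates (Z/389Z)^× iff g^(388/q) ≢ 1 (mod 389) for each prime q ∈ {2, 97}.
173^194 ≡ 1 (mod 389)  [q = 2: ≡ 1 ✗]
173^4 ≡ 187 (mod 389)  [q = 97: ≢ 1 ✓]
Since 173^194 ≡ 1, the order of 173 divides 194 < 388, so 173 is not a primitive root.

No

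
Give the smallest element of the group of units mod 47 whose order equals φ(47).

φ(47) = 47 − 1 = 46 = 2 · 23.
g is a primitive root iff g^(46/q) ≢ 1 (mod 47) for each prime q ∈ {2, 23}.
g = 2: 2^23 ≡ 1 — hits 1, so not a primitive root.
g = 3: 3^23 ≡ 1 — hits 1, so not a primitive root.
g = 4: 4^23 ≡ 1 — hits 1, so not a primitive root.
g = 5: 5^23 ≡ 46; 5^2 ≡ 25 — none is 1, so 5 is a primitive root.
Hence the least primitive root of 47 is 5.

5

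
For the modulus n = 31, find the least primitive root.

φ(31) = 31 − 1 = 30 = 2 · 3 · 5.
g is a primitive root iff g^(30/q) ≢ 1 (mod 31) for each prime q ∈ {2, 3, 5}.
g = 2: 2^15 ≡ 1 — hits 1, so not a primitive root.
g = 3: 3^15 ≡ 30; 3^10 ≡ 25; 3^6 ≡ 16 — none is 1, so 3 is a primitive root.
Hence the least primitive root of 31 is 3.

3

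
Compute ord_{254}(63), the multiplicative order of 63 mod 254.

14

ord(63) | φ(254) = φ(2)·φ(127) = 1·126 = 126 = 2 · 3^2 · 7.
Divisors of 126: 1, 2, 3, 6, 7, 9, 14, 18, 21, 42, 63, 126.
Check 63^d mod 254 for each divisor in increasing order:
63^1 ≡ 63 (mod 254)
63^2 ≡ 159 (mod 254)
63^3 ≡ 111 (mod 254)
63^6 ≡ 129 (mod 254)
63^7 ≡ 253 (mod 254)
63^9 ≡ 95 (mod 254)
63^14 ≡ 1 (mod 254) ✓
Therefore the multiplicative order of 63 modulo 254 is 14.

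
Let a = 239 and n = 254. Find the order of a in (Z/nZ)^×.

By Lagrange's theorem, ord_254(239) divides φ(254) = φ(2)·φ(127) = 1·126 = 126 = 2 · 3^2 · 7.
Divisors of 126: 1, 2, 3, 6, 7, 9, 14, 18, 21, 42, 63, 126.
Test each divisor d:
239^1 ≡ 239 (mod 254)
239^2 ≡ 225 (mod 254)
239^3 ≡ 181 (mod 254)
239^6 ≡ 249 (mod 254)
239^7 ≡ 75 (mod 254)
239^9 ≡ 111 (mod 254)
239^14 ≡ 37 (mod 254)
239^18 ≡ 129 (mod 254)
239^21 ≡ 235 (mod 254)
239^42 ≡ 107 (mod 254)
239^63 ≡ 253 (mod 254)
239^126 ≡ 1 (mod 254) ✓
Therefore the multiplicative order of 239 modulo 254 is 126.

126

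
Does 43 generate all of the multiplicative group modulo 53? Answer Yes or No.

φ(53) = 53 − 1 = 52 = 2^2 · 13.
43 is a primitive root mod 53 iff 43^(φ(53)/q) ≢ 1 for every prime q | φ(53), i.e. q ∈ {2, 13}.
43^26 ≡ 1 (mod 53)  [q = 2: ≡ 1 ✗]
43^4 ≡ 36 (mod 53)  [q = 13: ≢ 1 ✓]
43^26 ≡ 1 shows ord(43) | 26, strictly less than φ(53); not a primitive root.

No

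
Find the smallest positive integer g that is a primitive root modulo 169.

φ(169) = φ(13^2) = 13·(13−1) = 156 = 2^2 · 3 · 13.
Test candidates g = 2, 3, … against the prime factors q ∈ {2, 3, 13} of φ(169): g is a generator iff g^(156/q) ≢ 1 for every such q.
g = 2: 2^78 ≡ 168; 2^52 ≡ 146; 2^12 ≡ 40 — none is 1, so 2 is a primitive root.
The smallest primitive root modulo 169 is 2.

2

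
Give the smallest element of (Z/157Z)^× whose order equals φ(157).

5

φ(157) = 157 − 1 = 156 = 2^2 · 3 · 13.
Test candidates g = 2, 3, … against the prime factors q ∈ {2, 3, 13} of φ(157): g is a generator iff g^(156/q) ≢ 1 for every such q.
g = 2: 2^78 ≡ 156; 2^52 ≡ 1 — hits 1, so not a primitive root.
g = 3: 3^78 ≡ 1 — hits 1, so not a primitive root.
g = 4: 4^78 ≡ 1 — hits 1, so not a primitive root.
g = 5: 5^78 ≡ 156; 5^52 ≡ 12; 5^12 ≡ 130 — none is 1, so 5 is a primitive root.
Hence the least primitive root of 157 is 5.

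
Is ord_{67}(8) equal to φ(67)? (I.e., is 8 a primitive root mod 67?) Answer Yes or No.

φ(67) = 67 − 1 = 66 = 2 · 3 · 11.
Test 8^(66/q) mod 67 for each prime factor q of 66:
8^33 ≡ 66 (mod 67)  [q = 2: ≢ 1 ✓]
8^22 ≡ 1 (mod 67)  [q = 3: ≡ 1 ✗]
8^6 ≡ 40 (mod 67)  [q = 11: ≢ 1 ✓]
8^22 ≡ 1 shows ord(8) | 22, strictly less than φ(67); not a primitive root.

No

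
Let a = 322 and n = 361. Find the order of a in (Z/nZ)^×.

Since 322 ∈ (Z/361Z)^×, its order divides φ(361) = φ(19^2) = 19·(19−1) = 342 = 2 · 3^2 · 19.
Divisors of 342: 1, 2, 3, 6, 9, 18, 19, 38, 57, 114, 171, 342.
Test each divisor d:
322^1 ≡ 322 (mod 361)
322^2 ≡ 77 (mod 361)
322^3 ≡ 246 (mod 361)
322^6 ≡ 229 (mod 361)
322^9 ≡ 18 (mod 361)
322^18 ≡ 324 (mod 361)
322^19 ≡ 360 (mod 361)
322^38 ≡ 1 (mod 361) ✓
Therefore the multiplicative order of 322 modulo 361 is 38.

38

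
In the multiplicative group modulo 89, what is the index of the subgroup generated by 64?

8

ord(64) | φ(89) = 89 − 1 = 88 = 2^3 · 11.
Divisors of 88: 1, 2, 4, 8, 11, 22, 44, 88.
Test each divisor d:
64^1 ≡ 64 (mod 89)
64^2 ≡ 2 (mod 89)
64^4 ≡ 4 (mod 89)
64^8 ≡ 16 (mod 89)
64^11 ≡ 1 (mod 89) ✓
Thus |⟨64⟩| = ord(64) = 11.
[(Z/89Z)^× : ⟨64⟩] = 88/11 = 8.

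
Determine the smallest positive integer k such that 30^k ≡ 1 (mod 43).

42

By Lagrange's theorem, ord_43(30) divides φ(43) = 43 − 1 = 42 = 2 · 3 · 7.
Divisors of 42: 1, 2, 3, 6, 7, 14, 21, 42.
Compute 30^d (mod 43) for the divisors d until we hit 1:
30^1 ≡ 30
30^2 ≡ 40
30^3 ≡ 39
30^6 ≡ 16
30^7 ≡ 7
30^14 ≡ 6
30^21 ≡ 42
30^42 ≡ 1
Hence ord(30) = 42.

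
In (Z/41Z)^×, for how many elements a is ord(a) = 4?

2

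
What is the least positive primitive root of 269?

2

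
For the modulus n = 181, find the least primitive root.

2

φ(181) = 181 − 1 = 180 = 2^2 · 3^2 · 5.
Test candidates g = 2, 3, … against the prime factors q ∈ {2, 3, 5} of φ(181): g is a generator iff g^(180/q) ≢ 1 for every such q.
g = 2: 2^90 ≡ 180; 2^60 ≡ 48; 2^36 ≡ 59 — none is 1, so 2 is a primitive root.
The smallest primitive root modulo 181 is 2.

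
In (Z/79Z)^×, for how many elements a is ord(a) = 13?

φ(79) = 79 − 1 = 78 = 2 · 3 · 13.
(Z/79Z)^× is cyclic (|G| = 78); a cyclic group of order m has exactly φ(d) elements of each order d | m, and none otherwise.
13 | 78, and φ(13) = 13 − 1 = 12.

12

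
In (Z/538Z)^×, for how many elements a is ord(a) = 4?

φ(538) = φ(2)·φ(269) = 1·268 = 268 = 2^2 · 67.
In a cyclic group of order 268, there are φ(d) elements of order d for each divisor d of 268, and zero for non-divisors.
4 = 2^2 divides 268, and φ(4) = 2.

2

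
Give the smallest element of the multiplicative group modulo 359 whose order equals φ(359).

φ(359) = 359 − 1 = 358 = 2 · 179.
Test candidates g = 2, 3, … against the prime factors q ∈ {2, 179} of φ(359): g is a generator iff g^(358/q) ≢ 1 for every such q.
g = 2: 2^179 ≡ 1 — hits 1, so not a primitive root.
g = 3: 3^179 ≡ 1 — hits 1, so not a primitive root.
g = 4: 4^179 ≡ 1 — hits 1, so not a primitive root.
g = 5: 5^179 ≡ 1 — hits 1, so not a primitive root.
g = 6: 6^179 ≡ 1 — hits 1, so not a primitive root.
g = 7: 7^179 ≡ 358; 7^2 ≡ 49 — none is 1, so 7 is a primitive root.
The smallest primitive root modulo 359 is 7.

7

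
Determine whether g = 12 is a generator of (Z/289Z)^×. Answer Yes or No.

φ(289) = φ(17^2) = 17·(17−1) = 272 = 2^4 · 17.
12 is a primitive root mod 289 iff 12^(φ(289)/q) ≢ 1 for every prime q | φ(289), i.e. q ∈ {2, 17}.
12^136 ≡ 288 (mod 289)  [q = 2: ≢ 1 ✓]
12^16 ≡ 35 (mod 289)  [q = 17: ≢ 1 ✓]
Every test exponent gives a nontrivial residue, hence 12 generates the full group.

Yes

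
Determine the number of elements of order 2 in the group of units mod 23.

φ(23) = 23 − 1 = 22 = 2 · 11.
(Z/23Z)^× is cyclic (|G| = 22); a cyclic group of order m has exactly φ(d) elements of each order d | m, and none otherwise.
2 | 22, and φ(2) = 2 − 1 = 1.

1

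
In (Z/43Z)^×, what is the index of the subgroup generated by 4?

6

Since 4 ∈ (Z/43Z)^×, its order divides φ(43) = 43 − 1 = 42 = 2 · 3 · 7.
Divisors of 42: 1, 2, 3, 6, 7, 14, 21, 42.
Compute 4^d (mod 43) for the divisors d until we hit 1:
4^1 ≡ 4 (mod 43)
4^2 ≡ 16 (mod 43)
4^3 ≡ 21 (mod 43)
4^6 ≡ 11 (mod 43)
4^7 ≡ 1 (mod 43) ✓
So ord_43(4) = 7, hence |⟨4⟩| = 7.
Index = |(Z/43Z)^×| / |⟨4⟩| = 42 / 7 = 6.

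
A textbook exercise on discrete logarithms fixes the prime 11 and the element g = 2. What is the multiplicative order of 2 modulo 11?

10

By Lagrange's theorem, ord_11(2) divides φ(11) = 11 − 1 = 10 = 2 · 5.
Divisors of 10: 1, 2, 5, 10.
Evaluate successive powers at the divisors of 10:
2^1 ≡ 2 (mod 11)
2^2 ≡ 4 (mod 11)
2^5 ≡ 10 (mod 11)
2^10 ≡ 1 (mod 11) ✓
So ord_11(2) = 10.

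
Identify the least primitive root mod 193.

φ(193) = 193 − 1 = 192 = 2^6 · 3.
Test candidates g = 2, 3, … against the prime factors q ∈ {2, 3} of φ(193): g is a generator iff g^(192/q) ≢ 1 for every such q.
g = 2: 2^96 ≡ 1 — hits 1, so not a primitive root.
g = 3: 3^96 ≡ 1 — hits 1, so not a primitive root.
g = 4: 4^96 ≡ 1 — hits 1, so not a primitive root.
g = 5: 5^96 ≡ 192; 5^64 ≡ 84 — none is 1, so 5 is a primitive root.
The smallest primitive root modulo 193 is 5.

5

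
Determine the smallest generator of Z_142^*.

7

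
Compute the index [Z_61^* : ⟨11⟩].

15

The order of 11 must divide φ(61) = 61 − 1 = 60 = 2^2 · 3 · 5.
Divisors of 60: 1, 2, 3, 4, 5, 6, 10, 12, 15, 20, 30, 60.
Evaluate successive powers at the divisors of 60:
11^1 ≡ 11 (mod 61)
11^2 ≡ 60 (mod 61)
11^3 ≡ 50 (mod 61)
11^4 ≡ 1 (mod 61) ✓
Thus |⟨11⟩| = ord(11) = 4.
The index is φ(61) / ord(11) = 60 / 4 = 15.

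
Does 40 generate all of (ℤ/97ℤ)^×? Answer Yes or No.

φ(97) = 97 − 1 = 96 = 2^5 · 3.
It suffices to check that the order of 40 is not a proper divisor of 96: compute 40^(96/q) for q ∈ {2, 3}.
40^48 ≡ 96 (mod 97)  [q = 2: ≢ 1 ✓]
40^32 ≡ 35 (mod 97)  [q = 3: ≢ 1 ✓]
Every test exponent gives a nontrivial residue, hence 40 generates the full group.

Yes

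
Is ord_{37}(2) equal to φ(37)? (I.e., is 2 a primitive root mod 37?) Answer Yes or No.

Yes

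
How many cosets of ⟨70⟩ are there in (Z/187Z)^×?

The order of 70 must divide φ(187) = φ(11·17) = (11−1)·(17−1) = 10·16 = 160 = 2^5 · 5.
Divisors of 160: 1, 2, 4, 5, 8, 10, 16, 20, 32, 40, 80, 160.
Check 70^d mod 187 for each divisor in increasing order:
70^1 ≡ 70 (mod 187)
70^2 ≡ 38 (mod 187)
70^4 ≡ 135 (mod 187)
70^5 ≡ 100 (mod 187)
70^8 ≡ 86 (mod 187)
70^10 ≡ 89 (mod 187)
70^16 ≡ 103 (mod 187)
70^20 ≡ 67 (mod 187)
70^32 ≡ 137 (mod 187)
70^40 ≡ 1 (mod 187) ✓
So ord_187(70) = 40, hence |⟨70⟩| = 40.
Index = |(Z/187Z)^×| / |⟨70⟩| = 160 / 40 = 4.

4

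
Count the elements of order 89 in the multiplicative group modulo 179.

φ(179) = 179 − 1 = 178 = 2 · 89.
Since (Z/179Z)^× is cyclic of order 178, the number of elements of order d is φ(d) when d | 178 and 0 otherwise.
89 | 178, and φ(89) = 89 − 1 = 88.

88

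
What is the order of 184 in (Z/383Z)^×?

191

The order of 184 must divide φ(383) = 383 − 1 = 382 = 2 · 191.
Divisors of 382: 1, 2, 191, 382.
Evaluate successive powers at the divisors of 382:
184^1 ≡ 184
184^2 ≡ 152
184^191 ≡ 1
Therefore the multiplicative order of 184 modulo 383 is 191.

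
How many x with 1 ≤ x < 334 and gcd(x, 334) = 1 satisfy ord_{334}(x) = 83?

φ(334) = φ(2)·φ(167) = 1·166 = 166 = 2 · 83.
In a cyclic group of order 166, there are φ(d) elements of order d for each divisor d of 166, and zero for non-divisors.
83 | 166, and φ(83) = 83 − 1 = 82.

82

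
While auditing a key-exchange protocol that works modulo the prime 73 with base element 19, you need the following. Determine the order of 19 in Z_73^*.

ord(19) | φ(73) = 73 − 1 = 72 = 2^3 · 3^2.
Divisors of 72: 1, 2, 3, 4, 6, 8, 9, 12, 18, 24, 36, 72.
Test each divisor d:
19^1 ≡ 19 (mod 73)
19^2 ≡ 69 (mod 73)
19^3 ≡ 70 (mod 73)
19^4 ≡ 16 (mod 73)
19^6 ≡ 9 (mod 73)
19^8 ≡ 37 (mod 73)
19^9 ≡ 46 (mod 73)
19^12 ≡ 8 (mod 73)
19^18 ≡ 72 (mod 73)
19^24 ≡ 64 (mod 73)
19^36 ≡ 1 (mod 73) ✓
Hence ord(19) = 36.

36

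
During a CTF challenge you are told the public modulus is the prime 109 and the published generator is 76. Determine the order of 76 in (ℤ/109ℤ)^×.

4

By Lagrange's theorem, ord_109(76) divides φ(109) = 109 − 1 = 108 = 2^2 · 3^3.
Divisors of 108: 1, 2, 3, 4, 6, 9, 12, 18, 27, 36, 54, 108.
Evaluate successive powers at the divisors of 108:
76^1 ≡ 76
76^2 ≡ 108
76^3 ≡ 33
76^4 ≡ 1
Therefore the multiplicative order of 76 modulo 109 is 4.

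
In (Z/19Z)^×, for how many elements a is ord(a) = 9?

6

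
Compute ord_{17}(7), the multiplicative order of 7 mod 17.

16

By Lagrange's theorem, ord_17(7) divides φ(17) = 17 − 1 = 16 = 2^4.
Divisors of 16: 1, 2, 4, 8, 16.
Compute 7^d (mod 17) for the divisors d until we hit 1:
7^1 ≡ 7 (mod 17)
7^2 ≡ 15 (mod 17)
7^4 ≡ 4 (mod 17)
7^8 ≡ 16 (mod 17)
7^16 ≡ 1 (mod 17) ✓
Therefore the multiplicative order of 7 modulo 17 is 16.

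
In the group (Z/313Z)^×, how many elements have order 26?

φ(313) = 313 − 1 = 312 = 2^3 · 3 · 13.
(Z/313Z)^× is cyclic (|G| = 312); a cyclic group of order m has exactly φ(d) elements of each order d | m, and none otherwise.
26 = 2 · 13 divides 312, and φ(26) = 12.

12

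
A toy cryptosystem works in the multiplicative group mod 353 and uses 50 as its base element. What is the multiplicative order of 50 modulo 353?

Since 50 ∈ (Z/353Z)^×, its order divides φ(353) = 353 − 1 = 352 = 2^5 · 11.
Divisors of 352: 1, 2, 4, 8, 11, 16, 22, 32, 44, 88, 176, 352.
Check 50^d mod 353 for each divisor in increasing order:
50^1 ≡ 50 (mod 353)
50^2 ≡ 29 (mod 353)
50^4 ≡ 135 (mod 353)
50^8 ≡ 222 (mod 353)
50^11 ≡ 317 (mod 353)
50^16 ≡ 217 (mod 353)
50^22 ≡ 237 (mod 353)
50^32 ≡ 140 (mod 353)
50^44 ≡ 42 (mod 353)
50^88 ≡ 352 (mod 353)
50^176 ≡ 1 (mod 353) ✓
The smallest such exponent is 176, so the order of 50 is 176.

176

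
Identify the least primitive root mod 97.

5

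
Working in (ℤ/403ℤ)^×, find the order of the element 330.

60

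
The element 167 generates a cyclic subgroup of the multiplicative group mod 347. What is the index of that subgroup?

2

Since 167 ∈ (Z/347Z)^×, its order divides φ(347) = 347 − 1 = 346 = 2 · 173.
Divisors of 346: 1, 2, 173, 346.
Test each divisor d:
167^1 ≡ 167 (mod 347)
167^2 ≡ 129 (mod 347)
167^173 ≡ 1 (mod 347) ✓
Thus |⟨167⟩| = ord(167) = 173.
Index = |(Z/347Z)^×| / |⟨167⟩| = 346 / 173 = 2.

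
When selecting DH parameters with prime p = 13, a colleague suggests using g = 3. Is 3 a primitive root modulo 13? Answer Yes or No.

No

φ(13) = 13 − 1 = 12 = 2^2 · 3.
Test 3^(12/q) mod 13 for each prime factor q of 12:
3^6 ≡ 1 (mod 13)  [q = 2: ≡ 1 ✗]
3^4 ≡ 3 (mod 13)  [q = 3: ≢ 1 ✓]
The check at q = 2 fails, so 3 generates a proper subgroup.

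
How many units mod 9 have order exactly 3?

2

φ(9) = φ(3^2) = 3·(3−1) = 6 = 2 · 3.
(Z/9Z)^× is cyclic (|G| = 6); a cyclic group of order m has exactly φ(d) elements of each order d | m, and none otherwise.
3 | 6, and φ(3) = 3 − 1 = 2.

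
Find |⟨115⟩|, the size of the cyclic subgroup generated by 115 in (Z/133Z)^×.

6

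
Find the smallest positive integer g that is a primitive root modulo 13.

φ(13) = 13 − 1 = 12 = 2^2 · 3.
Test candidates g = 2, 3, … against the prime factors q ∈ {2, 3} of φ(13): g is a generator iff g^(12/q) ≢ 1 for every such q.
g = 2: 2^6 ≡ 12; 2^4 ≡ 3 — none is 1, so 2 is a primitive root.
The smallest primitive root modulo 13 is 2.

2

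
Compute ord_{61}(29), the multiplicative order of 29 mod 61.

By Lagrange's theorem, ord_61(29) divides φ(61) = 61 − 1 = 60 = 2^2 · 3 · 5.
Divisors of 60: 1, 2, 3, 4, 5, 6, 10, 12, 15, 20, 30, 60.
Compute 29^d (mod 61) for the divisors d until we hit 1:
29^1 ≡ 29 (mod 61)
29^2 ≡ 48 (mod 61)
29^3 ≡ 50 (mod 61)
29^4 ≡ 47 (mod 61)
29^5 ≡ 21 (mod 61)
29^6 ≡ 60 (mod 61)
29^10 ≡ 14 (mod 61)
29^12 ≡ 1 (mod 61) ✓
Therefore the multiplicative order of 29 modulo 61 is 12.

12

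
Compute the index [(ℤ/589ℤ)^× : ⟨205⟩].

6

By Lagrange's theorem, ord_589(205) divides φ(589) = φ(19·31) = (19−1)·(31−1) = 18·30 = 540 = 2^2 · 3^3 · 5.
Divisors of 540: 1, 2, 3, 4, 5, 6, 9, 10, 12, 15, 18, 20, 27, 30, 36, 45, 54, 60, 90, 108, 135, 180, 270, 540.
Check 205^d mod 589 for each divisor in increasing order:
205^1 ≡ 205 (mod 589)
205^2 ≡ 206 (mod 589)
205^3 ≡ 411 (mod 589)
205^4 ≡ 28 (mod 589)
205^5 ≡ 439 (mod 589)
205^6 ≡ 467 (mod 589)
205^9 ≡ 512 (mod 589)
205^10 ≡ 118 (mod 589)
205^12 ≡ 159 (mod 589)
205^15 ≡ 559 (mod 589)
205^18 ≡ 39 (mod 589)
205^20 ≡ 377 (mod 589)
205^27 ≡ 531 (mod 589)
205^30 ≡ 311 (mod 589)
205^36 ≡ 343 (mod 589)
205^45 ≡ 94 (mod 589)
205^54 ≡ 419 (mod 589)
205^60 ≡ 125 (mod 589)
205^90 ≡ 1 (mod 589) ✓
So ord_589(205) = 90, hence |⟨205⟩| = 90.
[(Z/589Z)^× : ⟨205⟩] = 540/90 = 6.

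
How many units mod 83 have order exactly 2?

φ(83) = 83 − 1 = 82 = 2 · 41.
(Z/83Z)^× is cyclic (|G| = 82); a cyclic group of order m has exactly φ(d) elements of each order d | m, and none otherwise.
2 | 82, and φ(2) = 2 − 1 = 1.

1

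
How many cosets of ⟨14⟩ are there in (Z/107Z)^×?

2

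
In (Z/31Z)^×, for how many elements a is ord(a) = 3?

2

φ(31) = 31 − 1 = 30 = 2 · 3 · 5.
Since (Z/31Z)^× is cyclic of order 30, the number of elements of order d is φ(d) when d | 30 and 0 otherwise.
3 | 30, and φ(3) = 3 − 1 = 2.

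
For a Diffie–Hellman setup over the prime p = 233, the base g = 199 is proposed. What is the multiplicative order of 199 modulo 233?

The order of 199 must divide φ(233) = 233 − 1 = 232 = 2^3 · 29.
Divisors of 232: 1, 2, 4, 8, 29, 58, 116, 232.
Check 199^d mod 233 for each divisor in increasing order:
199^1 ≡ 199 (mod 233)
199^2 ≡ 224 (mod 233)
199^4 ≡ 81 (mod 233)
199^8 ≡ 37 (mod 233)
199^29 ≡ 136 (mod 233)
199^58 ≡ 89 (mod 233)
199^116 ≡ 232 (mod 233)
199^232 ≡ 1 (mod 233) ✓
Hence ord(199) = 232.

232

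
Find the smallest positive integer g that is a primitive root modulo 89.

φ(89) = 89 − 1 = 88 = 2^3 · 11.
Test candidates g = 2, 3, … against the prime factors q ∈ {2, 11} of φ(89): g is a generator iff g^(88/q) ≢ 1 for every such q.
g = 2: 2^44 ≡ 1 — hits 1, so not a primitive root.
g = 3: 3^44 ≡ 88; 3^8 ≡ 64 — none is 1, so 3 is a primitive root.
The smallest primitive root modulo 89 is 3.

3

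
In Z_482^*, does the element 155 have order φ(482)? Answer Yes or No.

φ(482) = φ(2)·φ(241) = 1·240 = 240 = 2^4 · 3 · 5.
155 is a primitive root mod 482 iff 155^(φ(482)/q) ≢ 1 for every prime q | φ(482), i.e. q ∈ {2, 3, 5}.
155^120 ≡ 481 (mod 482)  [q = 2: ≢ 1 ✓]
155^80 ≡ 15 (mod 482)  [q = 3: ≢ 1 ✓]
155^48 ≡ 339 (mod 482)  [q = 5: ≢ 1 ✓]
Every test exponent gives a nontrivial residue, hence 155 generates the full group.

Yes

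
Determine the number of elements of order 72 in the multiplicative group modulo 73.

24

φ(73) = 73 − 1 = 72 = 2^3 · 3^2.
Since (Z/73Z)^× is cyclic of order 72, the number of elements of order d is φ(d) when d | 72 and 0 otherwise.
72 = 2^3 · 3^2 divides 72, and φ(72) = 24.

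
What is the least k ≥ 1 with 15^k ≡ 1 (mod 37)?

36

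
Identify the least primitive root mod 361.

2

φ(361) = φ(19^2) = 19·(19−1) = 342 = 2 · 3^2 · 19.
Test candidates g = 2, 3, … against the prime factors q ∈ {2, 3, 19} of φ(361): g is a generator iff g^(342/q) ≢ 1 for every such q.
g = 2: 2^171 ≡ 360; 2^114 ≡ 292; 2^18 ≡ 58 — none is 1, so 2 is a primitive root.
The smallest primitive root modulo 361 is 2.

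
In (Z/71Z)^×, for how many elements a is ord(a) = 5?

4

φ(71) = 71 − 1 = 70 = 2 · 5 · 7.
In a cyclic group of order 70, there are φ(d) elements of order d for each divisor d of 70, and zero for non-divisors.
5 | 70, and φ(5) = 5 − 1 = 4.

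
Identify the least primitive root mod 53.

2

φ(53) = 53 − 1 = 52 = 2^2 · 13.
Test candidates g = 2, 3, … against the prime factors q ∈ {2, 13} of φ(53): g is a generator iff g^(52/q) ≢ 1 for every such q.
g = 2: 2^26 ≡ 52; 2^4 ≡ 16 — none is 1, so 2 is a primitive root.
Hence the least primitive root of 53 is 2.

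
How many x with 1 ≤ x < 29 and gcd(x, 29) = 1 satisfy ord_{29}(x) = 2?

1

φ(29) = 29 − 1 = 28 = 2^2 · 7.
(Z/29Z)^× is cyclic (|G| = 28); a cyclic group of order m has exactly φ(d) elements of each order d | m, and none otherwise.
2 | 28, and φ(2) = 2 − 1 = 1.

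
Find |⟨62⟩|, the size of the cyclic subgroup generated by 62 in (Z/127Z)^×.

ord(62) | φ(127) = 127 − 1 = 126 = 2 · 3^2 · 7.
Divisors of 126: 1, 2, 3, 6, 7, 9, 14, 18, 21, 42, 63, 126.
Compute 62^d (mod 127) for the divisors d until we hit 1:
62^1 ≡ 62
62^2 ≡ 34
62^3 ≡ 76
62^6 ≡ 61
62^7 ≡ 99
62^9 ≡ 64
62^14 ≡ 22
62^18 ≡ 32
62^21 ≡ 19
62^42 ≡ 107
62^63 ≡ 1
So ord_127(62) = 63.

63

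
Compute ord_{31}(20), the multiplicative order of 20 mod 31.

15

By Lagrange's theorem, ord_31(20) divides φ(31) = 31 − 1 = 30 = 2 · 3 · 5.
Divisors of 30: 1, 2, 3, 5, 6, 10, 15, 30.
Compute 20^d (mod 31) for the divisors d until we hit 1:
20^1 ≡ 20
20^2 ≡ 28
20^3 ≡ 2
20^5 ≡ 25
20^6 ≡ 4
20^10 ≡ 5
20^15 ≡ 1
The smallest such exponent is 15, so the order of 20 is 15.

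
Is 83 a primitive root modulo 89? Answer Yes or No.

Yes

φ(89) = 89 − 1 = 88 = 2^3 · 11.
83 is a primitive root mod 89 iff 83^(φ(89)/q) ≢ 1 for every prime q | φ(89), i.e. q ∈ {2, 11}.
83^44 ≡ 88 (mod 89)  [q = 2: ≢ 1 ✓]
83^8 ≡ 8 (mod 89)  [q = 11: ≢ 1 ✓]
None equal 1, so ord_89(83) = 88: 83 is a primitive root.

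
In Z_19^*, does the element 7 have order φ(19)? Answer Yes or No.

No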